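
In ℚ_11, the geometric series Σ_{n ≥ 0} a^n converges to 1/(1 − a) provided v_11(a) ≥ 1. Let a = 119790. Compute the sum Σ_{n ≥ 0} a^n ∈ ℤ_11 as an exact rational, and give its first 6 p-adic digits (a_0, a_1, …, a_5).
Σ a^n = 1/(1 − a) = -1/119789;  first 6 digits = (1, 0, 0, 2, 8, 0)

v_11(a) = 3 ≥ 1, so the series converges in ℤ_11 to 1/(1 − a) = 1/(1 − 119790) = -1/119789. Expand this rational in ℤ_11: compute digits iteratively via d_i = x_i mod 11, x_{i+1} = (x_i − d_i)/11. The first 6 digits are (1, 0, 0, 2, 8, 0).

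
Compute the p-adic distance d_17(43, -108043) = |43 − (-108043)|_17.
d_17(43, -108043) = 1/4913

Step 1 — x − y = 43 − (-108043) = 108086. Step 2 — v_17(108086) = 3 (factor: 108086 = (17^3 · 22); the sign does not affect v_p). Step 3 — |x − y|_17 = 17^{-3} = 1/4913.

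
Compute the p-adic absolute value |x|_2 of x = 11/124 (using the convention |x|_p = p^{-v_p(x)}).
|11/124|_2 = 4

Step 1 — compute v_2(x) by factoring powers of 2 out of the numerator and denominator: v_2(11/124) = -2. Step 2 — apply |x|_p = p^{-v_p(x)} = 2^{2} = 4.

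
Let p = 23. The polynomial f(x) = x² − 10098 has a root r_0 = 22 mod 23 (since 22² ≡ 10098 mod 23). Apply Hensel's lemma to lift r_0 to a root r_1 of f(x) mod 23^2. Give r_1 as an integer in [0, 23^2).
r_1 = 505 (mod 529)

Hensel's recurrence: r_{i+1} = r_i − f(r_i)·(f′(r_i))^{-1} mod 23^{i+2}, with f′(x) = 2x. Iterate:
  r_0 = 22 (mod 23)
  r_1 = 505 (mod 529)
Final: r_1 = 505, and one checks f(r_1) ≡ 0 mod 23^2.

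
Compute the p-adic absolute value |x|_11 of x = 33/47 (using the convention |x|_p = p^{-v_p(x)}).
|33/47|_11 = 1/11

Step 1 — compute v_11(x) by factoring powers of 11 out of the numerator and denominator: v_11(33/47) = 1. Step 2 — apply |x|_p = p^{-v_p(x)} = 11^{-1} = 1/11.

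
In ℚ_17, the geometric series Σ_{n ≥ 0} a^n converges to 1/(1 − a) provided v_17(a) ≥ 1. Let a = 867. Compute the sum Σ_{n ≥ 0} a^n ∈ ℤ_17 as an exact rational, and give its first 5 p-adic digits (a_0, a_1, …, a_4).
Σ a^n = 1/(1 − a) = -1/866;  first 5 digits = (1, 0, 3, 0, 9)

v_17(a) = 2 ≥ 1, so the series converges in ℤ_17 to 1/(1 − a) = 1/(1 − 867) = -1/866. Expand this rational in ℤ_17: compute digits iteratively via d_i = x_i mod 17, x_{i+1} = (x_i − d_i)/17. The first 5 digits are (1, 0, 3, 0, 9).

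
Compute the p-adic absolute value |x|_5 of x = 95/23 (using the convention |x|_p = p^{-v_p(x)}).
|95/23|_5 = 1/5

Step 1 — compute v_5(x) by factoring powers of 5 out of the numerator and denominator: v_5(95/23) = 1. Step 2 — apply |x|_p = p^{-v_p(x)} = 5^{-1} = 1/5.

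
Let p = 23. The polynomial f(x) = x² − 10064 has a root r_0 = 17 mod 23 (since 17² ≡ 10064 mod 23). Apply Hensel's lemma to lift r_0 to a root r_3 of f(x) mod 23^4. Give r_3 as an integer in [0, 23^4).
r_3 = 56114 (mod 279841)

Hensel's recurrence: r_{i+1} = r_i − f(r_i)·(f′(r_i))^{-1} mod 23^{i+2}, with f′(x) = 2x. Iterate:
  r_0 = 17 (mod 23)
  r_1 = 40 (mod 529)
  r_2 = 7446 (mod 12167)
  r_3 = 56114 (mod 279841)
Final: r_3 = 56114, and one checks f(r_3) ≡ 0 mod 23^4.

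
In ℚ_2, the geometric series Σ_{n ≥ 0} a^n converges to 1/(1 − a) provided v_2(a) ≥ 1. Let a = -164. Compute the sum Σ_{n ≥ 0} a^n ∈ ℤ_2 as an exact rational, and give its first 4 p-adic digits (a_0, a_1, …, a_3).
Σ a^n = 1/(1 − a) = 1/165;  first 4 digits = (1, 0, 1, 1)

v_2(a) = 2 ≥ 1, so the series converges in ℤ_2 to 1/(1 − a) = 1/(1 − (-164)) = 1/165. Expand this rational in ℤ_2: compute digits iteratively via d_i = x_i mod 2, x_{i+1} = (x_i − d_i)/2. The first 4 digits are (1, 0, 1, 1).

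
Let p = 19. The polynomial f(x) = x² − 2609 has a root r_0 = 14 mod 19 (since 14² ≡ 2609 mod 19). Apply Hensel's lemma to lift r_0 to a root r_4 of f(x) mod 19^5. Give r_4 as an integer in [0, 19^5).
r_4 = 2471648 (mod 2476099)

Hensel's recurrence: r_{i+1} = r_i − f(r_i)·(f′(r_i))^{-1} mod 19^{i+2}, with f′(x) = 2x. Iterate:
  r_0 = 14 (mod 19)
  r_1 = 242 (mod 361)
  r_2 = 2408 (mod 6859)
  r_3 = 125870 (mod 130321)
  r_4 = 2471648 (mod 2476099)
Final: r_4 = 2471648, and one checks f(r_4) ≡ 0 mod 19^5.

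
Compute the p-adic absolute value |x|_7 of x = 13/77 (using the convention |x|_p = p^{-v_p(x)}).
|13/77|_7 = 7

Step 1 — compute v_7(x) by factoring powers of 7 out of the numerator and denominator: v_7(13/77) = -1. Step 2 — apply |x|_p = p^{-v_p(x)} = 7^{1} = 7.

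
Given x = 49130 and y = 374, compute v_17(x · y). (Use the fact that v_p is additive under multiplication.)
v_17(18374620) = 4

v_p(x) = 3 (factor: 49130 = 17^3 · 10); v_p(y) = 1 (factor: 374 = 17^1 · 22). Additivity: v_p(xy) = v_p(x) + v_p(y) = 3 + 1 = 4. (Direct check: xy = 18374620 = 17^4 · (220).)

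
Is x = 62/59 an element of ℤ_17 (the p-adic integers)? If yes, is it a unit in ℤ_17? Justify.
x ∈ ℤ_17^× (unit); v_17(x) = 0

ℤ_17 = {x ∈ ℚ_17 : v_17(x) ≥ 0} and ℤ_17^× = {x ∈ ℤ_17 : v_17(x) = 0}. Here v_17(62/59) = v_17(num) − v_17(den) = 0; compare against these criteria.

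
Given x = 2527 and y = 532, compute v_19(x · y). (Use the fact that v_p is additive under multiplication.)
v_19(1344364) = 3

v_p(x) = 2 (factor: 2527 = 19^2 · 7); v_p(y) = 1 (factor: 532 = 19^1 · 28). Additivity: v_p(xy) = v_p(x) + v_p(y) = 2 + 1 = 3. (Direct check: xy = 1344364 = 19^3 · (196).)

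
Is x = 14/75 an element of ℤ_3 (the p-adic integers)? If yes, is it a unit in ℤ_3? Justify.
x ∉ ℤ_3 (v_3(x) = -1 < 0)

ℤ_3 = {x ∈ ℚ_3 : v_3(x) ≥ 0} and ℤ_3^× = {x ∈ ℤ_3 : v_3(x) = 0}. Here v_3(14/75) = v_3(num) − v_3(den) = -1; compare against these criteria.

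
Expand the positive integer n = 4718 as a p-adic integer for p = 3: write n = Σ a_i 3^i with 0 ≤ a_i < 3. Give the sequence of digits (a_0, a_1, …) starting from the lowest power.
(a_0, a_1, …) = (2, 0, 2, 0, 1, 1, 0, 2)

Repeated division by 3 gives the digits low-to-high: 4718 = 2 + 2·3^2 + 1·3^4 + 1·3^5 + 2·3^7. Digit sequence: (2, 0, 2, 0, 1, 1, 0, 2).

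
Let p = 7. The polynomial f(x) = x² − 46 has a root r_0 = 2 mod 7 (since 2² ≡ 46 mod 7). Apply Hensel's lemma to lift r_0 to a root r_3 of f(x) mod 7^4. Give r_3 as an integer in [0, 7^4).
r_3 = 2193 (mod 2401)

Hensel's recurrence: r_{i+1} = r_i − f(r_i)·(f′(r_i))^{-1} mod 7^{i+2}, with f′(x) = 2x. Iterate:
  r_0 = 2 (mod 7)
  r_1 = 37 (mod 49)
  r_2 = 135 (mod 343)
  r_3 = 2193 (mod 2401)
Final: r_3 = 2193, and one checks f(r_3) ≡ 0 mod 7^4.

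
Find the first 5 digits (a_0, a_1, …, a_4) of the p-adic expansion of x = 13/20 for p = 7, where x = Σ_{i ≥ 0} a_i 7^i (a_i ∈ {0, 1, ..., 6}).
(a_0, …, a_4) = (1, 1, 3, 2, 0)

v_7(13/20) = 0 (numerator and denominator both coprime to 7), so x ∈ ℤ_7^×. Compute digits iteratively via a_i = x_i mod 7, x_{i+1} = (x_i − a_i)/7, with x_0 = x:
  x_0 = 13/20;  a_0 = 1;  x_1 = (x_0 − 1)/7 = -1/20
  x_1 = -1/20;  a_1 = 1;  x_2 = (x_1 − 1)/7 = -3/20
  x_2 = -3/20;  a_2 = 3;  x_3 = (x_2 − 3)/7 = -9/20
  x_3 = -9/20;  a_3 = 2;  x_4 = (x_3 − 2)/7 = -7/20
  x_4 = -7/20;  a_4 = 0;  x_5 = (x_4 − 0)/7 = -1/20
Digits: (1, 1, 3, 2, 0).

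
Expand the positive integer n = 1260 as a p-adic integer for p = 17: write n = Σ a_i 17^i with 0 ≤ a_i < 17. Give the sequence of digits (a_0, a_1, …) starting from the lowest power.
(a_0, a_1, …) = (2, 6, 4)

Repeated division by 17 gives the digits low-to-high: 1260 = 2 + 6·17^1 + 4·17^2. Digit sequence: (2, 6, 4).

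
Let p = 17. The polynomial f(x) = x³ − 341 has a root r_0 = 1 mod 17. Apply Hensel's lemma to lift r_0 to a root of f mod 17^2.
r_1 = 18 (mod 289)

Hensel: r_{i+1} = r_i − f(r_i)/f′(r_i) mod 17^{i+2}, where f′(x) = 3x². Iterate:
  r_0 = 1 (mod 17)
  r_1 = 18 (mod 289)
Final: r = 18 with f(r) ≡ 0 mod 17^2.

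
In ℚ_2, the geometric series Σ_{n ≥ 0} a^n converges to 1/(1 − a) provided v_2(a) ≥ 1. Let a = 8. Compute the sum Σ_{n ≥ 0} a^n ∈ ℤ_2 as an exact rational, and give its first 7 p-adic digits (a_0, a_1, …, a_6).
Σ a^n = 1/(1 − a) = -1/7;  first 7 digits = (1, 0, 0, 1, 0, 0, 1)

v_2(a) = 3 ≥ 1, so the series converges in ℤ_2 to 1/(1 − a) = 1/(1 − 8) = -1/7. Expand this rational in ℤ_2: compute digits iteratively via d_i = x_i mod 2, x_{i+1} = (x_i − d_i)/2. The first 7 digits are (1, 0, 0, 1, 0, 0, 1).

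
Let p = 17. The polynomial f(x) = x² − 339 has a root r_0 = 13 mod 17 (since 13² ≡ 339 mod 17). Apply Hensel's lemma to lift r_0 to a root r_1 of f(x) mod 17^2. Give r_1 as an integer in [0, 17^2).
r_1 = 64 (mod 289)

Hensel's recurrence: r_{i+1} = r_i − f(r_i)·(f′(r_i))^{-1} mod 17^{i+2}, with f′(x) = 2x. Iterate:
  r_0 = 13 (mod 17)
  r_1 = 64 (mod 289)
Final: r_1 = 64, and one checks f(r_1) ≡ 0 mod 17^2.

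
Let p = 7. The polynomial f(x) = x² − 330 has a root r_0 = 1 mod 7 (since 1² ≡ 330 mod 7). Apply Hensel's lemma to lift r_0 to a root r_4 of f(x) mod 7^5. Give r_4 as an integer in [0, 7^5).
r_4 = 5972 (mod 16807)

Hensel's recurrence: r_{i+1} = r_i − f(r_i)·(f′(r_i))^{-1} mod 7^{i+2}, with f′(x) = 2x. Iterate:
  r_0 = 1 (mod 7)
  r_1 = 43 (mod 49)
  r_2 = 141 (mod 343)
  r_3 = 1170 (mod 2401)
  r_4 = 5972 (mod 16807)
Final: r_4 = 5972, and one checks f(r_4) ≡ 0 mod 7^5.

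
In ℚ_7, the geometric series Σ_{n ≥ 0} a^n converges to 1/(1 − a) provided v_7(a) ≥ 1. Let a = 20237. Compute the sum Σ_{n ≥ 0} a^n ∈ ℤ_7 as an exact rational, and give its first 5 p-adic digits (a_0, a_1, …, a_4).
Σ a^n = 1/(1 − a) = -1/20236;  first 5 digits = (1, 0, 0, 3, 1)

v_7(a) = 3 ≥ 1, so the series converges in ℤ_7 to 1/(1 − a) = 1/(1 − 20237) = -1/20236. Expand this rational in ℤ_7: compute digits iteratively via d_i = x_i mod 7, x_{i+1} = (x_i − d_i)/7. The first 5 digits are (1, 0, 0, 3, 1).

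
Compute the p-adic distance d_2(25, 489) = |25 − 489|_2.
d_2(25, 489) = 1/16

Step 1 — x − y = 25 − 489 = -464. Step 2 — v_2(-464) = 4 (factor: -464 = −(2^4 · 29); the sign does not affect v_p). Step 3 — |x − y|_2 = 2^{-4} = 1/16.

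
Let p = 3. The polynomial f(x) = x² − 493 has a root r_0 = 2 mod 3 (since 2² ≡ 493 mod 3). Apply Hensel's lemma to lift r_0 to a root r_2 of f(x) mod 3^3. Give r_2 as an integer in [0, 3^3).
r_2 = 14 (mod 27)

Hensel's recurrence: r_{i+1} = r_i − f(r_i)·(f′(r_i))^{-1} mod 3^{i+2}, with f′(x) = 2x. Iterate:
  r_0 = 2 (mod 3)
  r_1 = 5 (mod 9)
  r_2 = 14 (mod 27)
Final: r_2 = 14, and one checks f(r_2) ≡ 0 mod 3^3.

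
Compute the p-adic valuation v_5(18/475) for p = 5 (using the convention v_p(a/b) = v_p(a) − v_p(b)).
v_5(18/475) = -2

Factor powers of 5 from the numerator and denominator of the reduced fraction: 18 = 5^0 · 18 and 475 = 5^2 · 19. Apply v_p(a/b) = v_p(a) − v_p(b): v_5(18/475) = 0 − 2 = -2.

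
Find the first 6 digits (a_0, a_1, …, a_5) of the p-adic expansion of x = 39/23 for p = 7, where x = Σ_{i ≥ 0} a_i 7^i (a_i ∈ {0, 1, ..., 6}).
(a_0, …, a_5) = (2, 3, 2, 3, 5, 5)

v_7(39/23) = 0 (numerator and denominator both coprime to 7), so x ∈ ℤ_7^×. Compute digits iteratively via a_i = x_i mod 7, x_{i+1} = (x_i − a_i)/7, with x_0 = x:
  x_0 = 39/23;  a_0 = 2;  x_1 = (x_0 − 2)/7 = -1/23
  x_1 = -1/23;  a_1 = 3;  x_2 = (x_1 − 3)/7 = -10/23
  x_2 = -10/23;  a_2 = 2;  x_3 = (x_2 − 2)/7 = -8/23
  x_3 = -8/23;  a_3 = 3;  x_4 = (x_3 − 3)/7 = -11/23
  x_4 = -11/23;  a_4 = 5;  x_5 = (x_4 − 5)/7 = -18/23
  x_5 = -18/23;  a_5 = 5;  x_6 = (x_5 − 5)/7 = -19/23
Digits: (2, 3, 2, 3, 5, 5).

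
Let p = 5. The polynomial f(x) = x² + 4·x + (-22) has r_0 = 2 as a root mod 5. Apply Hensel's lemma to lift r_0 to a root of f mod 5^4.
r_3 = 297 (mod 625)

Hensel: r_{i+1} = r_i − f(r_i)·(f′(r_i))^{-1} mod 5^{i+2}, f′(x) = 2x + 4. Iterate:
  r_0 = 2 (mod 5)
  r_1 = 22 (mod 25)
  r_2 = 47 (mod 125)
  r_3 = 297 (mod 625)
Final: r = 297 satisfies f(r) ≡ 0 mod 5^4.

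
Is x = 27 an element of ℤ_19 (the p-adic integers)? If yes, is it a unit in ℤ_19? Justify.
x ∈ ℤ_19^× (unit); v_19(x) = 0

ℤ_19 = {x ∈ ℚ_19 : v_19(x) ≥ 0} and ℤ_19^× = {x ∈ ℤ_19 : v_19(x) = 0}. Here v_19(27) = v_19(num) − v_19(den) = 0; compare against these criteria.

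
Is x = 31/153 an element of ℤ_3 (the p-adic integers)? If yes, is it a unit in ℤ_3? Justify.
x ∉ ℤ_3 (v_3(x) = -2 < 0)

ℤ_3 = {x ∈ ℚ_3 : v_3(x) ≥ 0} and ℤ_3^× = {x ∈ ℤ_3 : v_3(x) = 0}. Here v_3(31/153) = v_3(num) − v_3(den) = -2; compare against these criteria.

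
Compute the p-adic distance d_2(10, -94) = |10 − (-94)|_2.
d_2(10, -94) = 1/8

Step 1 — x − y = 10 − (-94) = 104. Step 2 — v_2(104) = 3 (factor: 104 = (2^3 · 13); the sign does not affect v_p). Step 3 — |x − y|_2 = 2^{-3} = 1/8.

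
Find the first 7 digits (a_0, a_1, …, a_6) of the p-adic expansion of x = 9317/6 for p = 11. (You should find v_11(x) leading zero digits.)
(a_0, …, a_6) = (0, 0, 0, 3, 9, 1, 9)

v_11(9317/6) = 3, so a_0 = ... = a_2 = 0. Factor out: x = 11^3 · u with u = 7/6 a unit in ℤ_11. Expand u iteratively via a_{v+i} = u_i mod 11, u_{i+1} = (u_i − a_{v+i})/11:
  u_0 = 7/6;  a_3 = 3;  u_1 = (u_0 − 3)/11 = -1/6
  u_1 = -1/6;  a_4 = 9;  u_2 = (u_1 − 9)/11 = -5/6
  u_2 = -5/6;  a_5 = 1;  u_3 = (u_2 − 1)/11 = -1/6
  u_3 = -1/6;  a_6 = 9;  u_4 = (u_3 − 9)/11 = -5/6
Digits: (0, 0, 0, 3, 9, 1, 9).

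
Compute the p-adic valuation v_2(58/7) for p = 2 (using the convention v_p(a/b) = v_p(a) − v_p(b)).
v_2(58/7) = 1

Factor powers of 2 from the numerator and denominator of the reduced fraction: 58 = 2^1 · 29 and 7 = 2^0 · 7. Apply v_p(a/b) = v_p(a) − v_p(b): v_2(58/7) = 1 − 0 = 1.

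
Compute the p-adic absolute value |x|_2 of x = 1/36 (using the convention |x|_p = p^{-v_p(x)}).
|1/36|_2 = 4

Step 1 — compute v_2(x) by factoring powers of 2 out of the numerator and denominator: v_2(1/36) = -2. Step 2 — apply |x|_p = p^{-v_p(x)} = 2^{2} = 4.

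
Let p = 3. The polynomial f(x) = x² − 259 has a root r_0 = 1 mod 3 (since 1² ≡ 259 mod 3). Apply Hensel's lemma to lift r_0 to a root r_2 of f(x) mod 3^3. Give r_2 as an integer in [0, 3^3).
r_2 = 4 (mod 27)

Hensel's recurrence: r_{i+1} = r_i − f(r_i)·(f′(r_i))^{-1} mod 3^{i+2}, with f′(x) = 2x. Iterate:
  r_0 = 1 (mod 3)
  r_1 = 4 (mod 9)
  r_2 = 4 (mod 27)
Final: r_2 = 4, and one checks f(r_2) ≡ 0 mod 3^3.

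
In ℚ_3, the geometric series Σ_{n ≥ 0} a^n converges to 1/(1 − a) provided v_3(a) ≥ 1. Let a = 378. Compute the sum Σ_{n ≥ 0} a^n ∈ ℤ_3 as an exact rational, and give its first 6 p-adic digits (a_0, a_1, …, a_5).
Σ a^n = 1/(1 − a) = -1/377;  first 6 digits = (1, 0, 0, 2, 1, 1)

v_3(a) = 3 ≥ 1, so the series converges in ℤ_3 to 1/(1 − a) = 1/(1 − 378) = -1/377. Expand this rational in ℤ_3: compute digits iteratively via d_i = x_i mod 3, x_{i+1} = (x_i − d_i)/3. The first 6 digits are (1, 0, 0, 2, 1, 1).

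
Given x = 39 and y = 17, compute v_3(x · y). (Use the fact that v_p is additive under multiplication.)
v_3(663) = 1

v_p(x) = 1 (factor: 39 = 3^1 · 13); v_p(y) = 0 (factor: 17 = 3^0 · 17). Additivity: v_p(xy) = v_p(x) + v_p(y) = 1 + 0 = 1. (Direct check: xy = 663 = 3^1 · (221).)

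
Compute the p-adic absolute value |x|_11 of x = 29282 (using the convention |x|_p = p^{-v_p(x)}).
|29282|_11 = 1/14641

Step 1 — compute v_11(x) by factoring powers of 11 out of the numerator and denominator: v_11(29282) = 4. Step 2 — apply |x|_p = p^{-v_p(x)} = 11^{-4} = 1/14641.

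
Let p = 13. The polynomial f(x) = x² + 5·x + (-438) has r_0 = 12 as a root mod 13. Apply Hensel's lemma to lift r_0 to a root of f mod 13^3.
r_2 = 1780 (mod 2197)

Hensel: r_{i+1} = r_i − f(r_i)·(f′(r_i))^{-1} mod 13^{i+2}, f′(x) = 2x + 5. Iterate:
  r_0 = 12 (mod 13)
  r_1 = 90 (mod 169)
  r_2 = 1780 (mod 2197)
Final: r = 1780 satisfies f(r) ≡ 0 mod 13^3.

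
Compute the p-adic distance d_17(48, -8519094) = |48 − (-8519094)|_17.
d_17(48, -8519094) = 1/1419857

Step 1 — x − y = 48 − (-8519094) = 8519142. Step 2 — v_17(8519142) = 5 (factor: 8519142 = (17^5 · 6); the sign does not affect v_p). Step 3 — |x − y|_17 = 17^{-5} = 1/1419857.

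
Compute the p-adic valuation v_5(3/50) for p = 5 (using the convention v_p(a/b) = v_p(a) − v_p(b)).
v_5(3/50) = -2

Factor powers of 5 from the numerator and denominator of the reduced fraction: 3 = 5^0 · 3 and 50 = 5^2 · 2. Apply v_p(a/b) = v_p(a) − v_p(b): v_5(3/50) = 0 − 2 = -2.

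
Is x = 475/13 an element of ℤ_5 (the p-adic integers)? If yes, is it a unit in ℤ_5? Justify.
x ∈ ℤ_5 but not a unit; v_5(x) = 2 > 0

ℤ_5 = {x ∈ ℚ_5 : v_5(x) ≥ 0} and ℤ_5^× = {x ∈ ℤ_5 : v_5(x) = 0}. Here v_5(475/13) = v_5(num) − v_5(den) = 2; compare against these criteria.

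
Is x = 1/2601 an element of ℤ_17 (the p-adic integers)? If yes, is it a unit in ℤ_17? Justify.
x ∉ ℤ_17 (v_17(x) = -2 < 0)

ℤ_17 = {x ∈ ℚ_17 : v_17(x) ≥ 0} and ℤ_17^× = {x ∈ ℤ_17 : v_17(x) = 0}. Here v_17(1/2601) = v_17(num) − v_17(den) = -2; compare against these criteria.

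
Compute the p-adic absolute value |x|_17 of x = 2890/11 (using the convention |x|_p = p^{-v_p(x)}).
|2890/11|_17 = 1/289

Step 1 — compute v_17(x) by factoring powers of 17 out of the numerator and denominator: v_17(2890/11) = 2. Step 2 — apply |x|_p = p^{-v_p(x)} = 17^{-2} = 1/289.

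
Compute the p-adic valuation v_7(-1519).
v_7(-1519) = 2

v_7(n) is the largest exponent k such that 7^k divides n. Factor out: -1519 = -7^2 · 31. (Sign doesn't affect v_p.) So v_7(-1519) = 2.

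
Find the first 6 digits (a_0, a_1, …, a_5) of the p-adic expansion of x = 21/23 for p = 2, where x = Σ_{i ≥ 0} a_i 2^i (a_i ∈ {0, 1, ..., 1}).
(a_0, …, a_5) = (1, 1, 0, 0, 1, 1)

v_2(21/23) = 0 (numerator and denominator both coprime to 2), so x ∈ ℤ_2^×. Compute digits iteratively via a_i = x_i mod 2, x_{i+1} = (x_i − a_i)/2, with x_0 = x:
  x_0 = 21/23;  a_0 = 1;  x_1 = (x_0 − 1)/2 = -1/23
  x_1 = -1/23;  a_1 = 1;  x_2 = (x_1 − 1)/2 = -12/23
  x_2 = -12/23;  a_2 = 0;  x_3 = (x_2 − 0)/2 = -6/23
  x_3 = -6/23;  a_3 = 0;  x_4 = (x_3 − 0)/2 = -3/23
  x_4 = -3/23;  a_4 = 1;  x_5 = (x_4 − 1)/2 = -13/23
  x_5 = -13/23;  a_5 = 1;  x_6 = (x_5 − 1)/2 = -18/23
Digits: (1, 1, 0, 0, 1, 1).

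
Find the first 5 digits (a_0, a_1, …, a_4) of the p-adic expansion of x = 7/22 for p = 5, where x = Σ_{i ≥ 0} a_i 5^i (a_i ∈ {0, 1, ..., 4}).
(a_0, …, a_4) = (1, 1, 0, 2, 3)

v_5(7/22) = 0 (numerator and denominator both coprime to 5), so x ∈ ℤ_5^×. Compute digits iteratively via a_i = x_i mod 5, x_{i+1} = (x_i − a_i)/5, with x_0 = x:
  x_0 = 7/22;  a_0 = 1;  x_1 = (x_0 − 1)/5 = -3/22
  x_1 = -3/22;  a_1 = 1;  x_2 = (x_1 − 1)/5 = -5/22
  x_2 = -5/22;  a_2 = 0;  x_3 = (x_2 − 0)/5 = -1/22
  x_3 = -1/22;  a_3 = 2;  x_4 = (x_3 − 2)/5 = -9/22
  x_4 = -9/22;  a_4 = 3;  x_5 = (x_4 − 3)/5 = -15/22
Digits: (1, 1, 0, 2, 3).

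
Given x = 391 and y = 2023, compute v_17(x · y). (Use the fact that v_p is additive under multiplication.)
v_17(790993) = 3

v_p(x) = 1 (factor: 391 = 17^1 · 23); v_p(y) = 2 (factor: 2023 = 17^2 · 7). Additivity: v_p(xy) = v_p(x) + v_p(y) = 1 + 2 = 3. (Direct check: xy = 790993 = 17^3 · (161).)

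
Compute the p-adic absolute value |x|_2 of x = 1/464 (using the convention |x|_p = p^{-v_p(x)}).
|1/464|_2 = 16

Step 1 — compute v_2(x) by factoring powers of 2 out of the numerator and denominator: v_2(1/464) = -4. Step 2 — apply |x|_p = p^{-v_p(x)} = 2^{4} = 16.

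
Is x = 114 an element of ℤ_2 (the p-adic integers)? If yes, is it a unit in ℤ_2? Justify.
x ∈ ℤ_2 but not a unit; v_2(x) = 1 > 0

ℤ_2 = {x ∈ ℚ_2 : v_2(x) ≥ 0} and ℤ_2^× = {x ∈ ℤ_2 : v_2(x) = 0}. Here v_2(114) = v_2(num) − v_2(den) = 1; compare against these criteria.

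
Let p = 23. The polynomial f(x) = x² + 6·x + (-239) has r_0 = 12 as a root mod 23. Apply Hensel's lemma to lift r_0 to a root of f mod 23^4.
r_3 = 181160 (mod 279841)

Hensel: r_{i+1} = r_i − f(r_i)·(f′(r_i))^{-1} mod 23^{i+2}, f′(x) = 2x + 6. Iterate:
  r_0 = 12 (mod 23)
  r_1 = 242 (mod 529)
  r_2 = 10822 (mod 12167)
  r_3 = 181160 (mod 279841)
Final: r = 181160 satisfies f(r) ≡ 0 mod 23^4.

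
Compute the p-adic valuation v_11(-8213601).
v_11(-8213601) = 5

v_11(n) is the largest exponent k such that 11^k divides n. Factor out: -8213601 = -11^5 · 51. (Sign doesn't affect v_p.) So v_11(-8213601) = 5.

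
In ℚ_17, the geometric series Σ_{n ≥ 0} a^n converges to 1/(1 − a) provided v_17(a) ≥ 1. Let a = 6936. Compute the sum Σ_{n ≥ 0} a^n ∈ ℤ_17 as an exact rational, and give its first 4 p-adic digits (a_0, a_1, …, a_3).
Σ a^n = 1/(1 − a) = -1/6935;  first 4 digits = (1, 0, 7, 1)

v_17(a) = 2 ≥ 1, so the series converges in ℤ_17 to 1/(1 − a) = 1/(1 − 6936) = -1/6935. Expand this rational in ℤ_17: compute digits iteratively via d_i = x_i mod 17, x_{i+1} = (x_i − d_i)/17. The first 4 digits are (1, 0, 7, 1).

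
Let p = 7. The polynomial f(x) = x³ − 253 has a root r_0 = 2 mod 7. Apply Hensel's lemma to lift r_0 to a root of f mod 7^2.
r_1 = 2 (mod 49)

Hensel: r_{i+1} = r_i − f(r_i)/f′(r_i) mod 7^{i+2}, where f′(x) = 3x². Iterate:
  r_0 = 2 (mod 7)
  r_1 = 2 (mod 49)
Final: r = 2 with f(r) ≡ 0 mod 7^2.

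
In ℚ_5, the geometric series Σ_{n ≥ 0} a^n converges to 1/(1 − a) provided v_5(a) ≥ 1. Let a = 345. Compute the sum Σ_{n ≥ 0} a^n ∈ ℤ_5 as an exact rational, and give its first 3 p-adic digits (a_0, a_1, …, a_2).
Σ a^n = 1/(1 − a) = -1/344;  first 3 digits = (1, 4, 4)

v_5(a) = 1 ≥ 1, so the series converges in ℤ_5 to 1/(1 − a) = 1/(1 − 345) = -1/344. Expand this rational in ℤ_5: compute digits iteratively via d_i = x_i mod 5, x_{i+1} = (x_i − d_i)/5. The first 3 digits are (1, 4, 4).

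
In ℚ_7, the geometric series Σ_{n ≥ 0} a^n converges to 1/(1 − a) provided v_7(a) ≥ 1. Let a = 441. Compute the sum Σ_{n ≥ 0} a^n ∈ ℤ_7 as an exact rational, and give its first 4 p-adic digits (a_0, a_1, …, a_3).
Σ a^n = 1/(1 − a) = -1/440;  first 4 digits = (1, 0, 2, 1)

v_7(a) = 2 ≥ 1, so the series converges in ℤ_7 to 1/(1 − a) = 1/(1 − 441) = -1/440. Expand this rational in ℤ_7: compute digits iteratively via d_i = x_i mod 7, x_{i+1} = (x_i − d_i)/7. The first 4 digits are (1, 0, 2, 1).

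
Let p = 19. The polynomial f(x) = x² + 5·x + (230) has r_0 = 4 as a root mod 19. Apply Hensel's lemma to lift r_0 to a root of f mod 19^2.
r_1 = 289 (mod 361)

Hensel: r_{i+1} = r_i − f(r_i)·(f′(r_i))^{-1} mod 19^{i+2}, f′(x) = 2x + 5. Iterate:
  r_0 = 4 (mod 19)
  r_1 = 289 (mod 361)
Final: r = 289 satisfies f(r) ≡ 0 mod 19^2.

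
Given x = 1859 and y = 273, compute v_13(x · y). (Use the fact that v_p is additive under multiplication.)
v_13(507507) = 3

v_p(x) = 2 (factor: 1859 = 13^2 · 11); v_p(y) = 1 (factor: 273 = 13^1 · 21). Additivity: v_p(xy) = v_p(x) + v_p(y) = 2 + 1 = 3. (Direct check: xy = 507507 = 13^3 · (231).)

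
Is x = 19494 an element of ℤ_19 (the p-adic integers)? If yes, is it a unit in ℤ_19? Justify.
x ∈ ℤ_19 but not a unit; v_19(x) = 2 > 0

ℤ_19 = {x ∈ ℚ_19 : v_19(x) ≥ 0} and ℤ_19^× = {x ∈ ℤ_19 : v_19(x) = 0}. Here v_19(19494) = v_19(num) − v_19(den) = 2; compare against these criteria.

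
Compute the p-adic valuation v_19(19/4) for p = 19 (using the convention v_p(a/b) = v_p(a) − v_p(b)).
v_19(19/4) = 1

Factor powers of 19 from the numerator and denominator of the reduced fraction: 19 = 19^1 · 1 and 4 = 19^0 · 4. Apply v_p(a/b) = v_p(a) − v_p(b): v_19(19/4) = 1 − 0 = 1.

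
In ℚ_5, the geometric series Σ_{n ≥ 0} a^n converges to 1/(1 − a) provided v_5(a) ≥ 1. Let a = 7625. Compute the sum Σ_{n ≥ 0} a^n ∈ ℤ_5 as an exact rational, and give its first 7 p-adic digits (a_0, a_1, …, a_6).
Σ a^n = 1/(1 − a) = -1/7624;  first 7 digits = (1, 0, 0, 1, 2, 2, 1)

v_5(a) = 3 ≥ 1, so the series converges in ℤ_5 to 1/(1 − a) = 1/(1 − 7625) = -1/7624. Expand this rational in ℤ_5: compute digits iteratively via d_i = x_i mod 5, x_{i+1} = (x_i − d_i)/5. The first 7 digits are (1, 0, 0, 1, 2, 2, 1).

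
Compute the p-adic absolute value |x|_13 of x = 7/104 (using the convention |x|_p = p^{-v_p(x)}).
|7/104|_13 = 13

Step 1 — compute v_13(x) by factoring powers of 13 out of the numerator and denominator: v_13(7/104) = -1. Step 2 — apply |x|_p = p^{-v_p(x)} = 13^{1} = 13.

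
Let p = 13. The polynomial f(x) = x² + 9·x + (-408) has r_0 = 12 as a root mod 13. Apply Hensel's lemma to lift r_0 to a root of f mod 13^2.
r_1 = 155 (mod 169)

Hensel: r_{i+1} = r_i − f(r_i)·(f′(r_i))^{-1} mod 13^{i+2}, f′(x) = 2x + 9. Iterate:
  r_0 = 12 (mod 13)
  r_1 = 155 (mod 169)
Final: r = 155 satisfies f(r) ≡ 0 mod 13^2.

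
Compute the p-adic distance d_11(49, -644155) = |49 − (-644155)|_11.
d_11(49, -644155) = 1/161051

Step 1 — x − y = 49 − (-644155) = 644204. Step 2 — v_11(644204) = 5 (factor: 644204 = (11^5 · 4); the sign does not affect v_p). Step 3 — |x − y|_11 = 11^{-5} = 1/161051.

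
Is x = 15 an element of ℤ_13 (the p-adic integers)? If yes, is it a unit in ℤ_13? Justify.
x ∈ ℤ_13^× (unit); v_13(x) = 0

ℤ_13 = {x ∈ ℚ_13 : v_13(x) ≥ 0} and ℤ_13^× = {x ∈ ℤ_13 : v_13(x) = 0}. Here v_13(15) = v_13(num) − v_13(den) = 0; compare against these criteria.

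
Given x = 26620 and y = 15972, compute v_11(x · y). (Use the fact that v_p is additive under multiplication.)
v_11(425174640) = 6

v_p(x) = 3 (factor: 26620 = 11^3 · 20); v_p(y) = 3 (factor: 15972 = 11^3 · 12). Additivity: v_p(xy) = v_p(x) + v_p(y) = 3 + 3 = 6. (Direct check: xy = 425174640 = 11^6 · (240).)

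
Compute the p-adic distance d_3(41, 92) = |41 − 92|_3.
d_3(41, 92) = 1/3

Step 1 — x − y = 41 − 92 = -51. Step 2 — v_3(-51) = 1 (factor: -51 = −(3^1 · 17); the sign does not affect v_p). Step 3 — |x − y|_3 = 3^{-1} = 1/3.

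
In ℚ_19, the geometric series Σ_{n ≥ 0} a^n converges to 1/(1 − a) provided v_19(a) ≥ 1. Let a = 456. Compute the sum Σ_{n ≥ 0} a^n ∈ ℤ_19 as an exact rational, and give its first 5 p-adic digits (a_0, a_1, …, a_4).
Σ a^n = 1/(1 − a) = -1/455;  first 5 digits = (1, 5, 7, 3, 5)

v_19(a) = 1 ≥ 1, so the series converges in ℤ_19 to 1/(1 − a) = 1/(1 − 456) = -1/455. Expand this rational in ℤ_19: compute digits iteratively via d_i = x_i mod 19, x_{i+1} = (x_i − d_i)/19. The first 5 digits are (1, 5, 7, 3, 5).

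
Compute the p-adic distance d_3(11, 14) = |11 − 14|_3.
d_3(11, 14) = 1/3

Step 1 — x − y = 11 − 14 = -3. Step 2 — v_3(-3) = 1 (factor: -3 = −(3^1 · 1); the sign does not affect v_p). Step 3 — |x − y|_3 = 3^{-1} = 1/3.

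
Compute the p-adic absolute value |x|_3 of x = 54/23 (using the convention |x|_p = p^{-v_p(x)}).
|54/23|_3 = 1/27

Step 1 — compute v_3(x) by factoring powers of 3 out of the numerator and denominator: v_3(54/23) = 3. Step 2 — apply |x|_p = p^{-v_p(x)} = 3^{-3} = 1/27.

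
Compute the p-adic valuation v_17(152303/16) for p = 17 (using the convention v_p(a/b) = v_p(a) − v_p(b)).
v_17(152303/16) = 3

Factor powers of 17 from the numerator and denominator of the reduced fraction: 152303 = 17^3 · 31 and 16 = 17^0 · 16. Apply v_p(a/b) = v_p(a) − v_p(b): v_17(152303/16) = 3 − 0 = 3.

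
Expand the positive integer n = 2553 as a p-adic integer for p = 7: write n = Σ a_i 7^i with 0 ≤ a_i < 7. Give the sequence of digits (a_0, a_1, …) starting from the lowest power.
(a_0, a_1, …) = (5, 0, 3, 0, 1)

Repeated division by 7 gives the digits low-to-high: 2553 = 5 + 3·7^2 + 1·7^4. Digit sequence: (5, 0, 3, 0, 1).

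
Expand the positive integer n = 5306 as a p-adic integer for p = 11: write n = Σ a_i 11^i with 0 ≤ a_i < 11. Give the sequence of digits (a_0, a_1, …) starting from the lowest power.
(a_0, a_1, …) = (4, 9, 10, 3)

Repeated division by 11 gives the digits low-to-high: 5306 = 4 + 9·11^1 + 10·11^2 + 3·11^3. Digit sequence: (4, 9, 10, 3).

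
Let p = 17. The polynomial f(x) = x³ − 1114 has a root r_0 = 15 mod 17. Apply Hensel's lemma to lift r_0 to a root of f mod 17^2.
r_1 = 236 (mod 289)

Hensel: r_{i+1} = r_i − f(r_i)/f′(r_i) mod 17^{i+2}, where f′(x) = 3x². Iterate:
  r_0 = 15 (mod 17)
  r_1 = 236 (mod 289)
Final: r = 236 with f(r) ≡ 0 mod 17^2.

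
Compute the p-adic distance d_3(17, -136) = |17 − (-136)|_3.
d_3(17, -136) = 1/9

Step 1 — x − y = 17 − (-136) = 153. Step 2 — v_3(153) = 2 (factor: 153 = (3^2 · 17); the sign does not affect v_p). Step 3 — |x − y|_3 = 3^{-2} = 1/9.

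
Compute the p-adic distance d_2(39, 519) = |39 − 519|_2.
d_2(39, 519) = 1/32

Step 1 — x − y = 39 − 519 = -480. Step 2 — v_2(-480) = 5 (factor: -480 = −(2^5 · 15); the sign does not affect v_p). Step 3 — |x − y|_2 = 2^{-5} = 1/32.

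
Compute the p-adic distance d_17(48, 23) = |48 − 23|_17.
d_17(48, 23) = 1

Step 1 — x − y = 48 − 23 = 25. Step 2 — v_17(25) = 0 (factor: 25 = (17^0 · 25); the sign does not affect v_p). Step 3 — |x − y|_17 = 17^{0} = 1.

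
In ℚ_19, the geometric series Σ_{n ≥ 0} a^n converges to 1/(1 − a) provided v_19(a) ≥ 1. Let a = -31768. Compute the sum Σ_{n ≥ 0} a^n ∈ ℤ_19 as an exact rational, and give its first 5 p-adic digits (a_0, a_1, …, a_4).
Σ a^n = 1/(1 − a) = 1/31769;  first 5 digits = (1, 0, 7, 14, 10)

v_19(a) = 2 ≥ 1, so the series converges in ℤ_19 to 1/(1 − a) = 1/(1 − (-31768)) = 1/31769. Expand this rational in ℤ_19: compute digits iteratively via d_i = x_i mod 19, x_{i+1} = (x_i − d_i)/19. The first 5 digits are (1, 0, 7, 14, 10).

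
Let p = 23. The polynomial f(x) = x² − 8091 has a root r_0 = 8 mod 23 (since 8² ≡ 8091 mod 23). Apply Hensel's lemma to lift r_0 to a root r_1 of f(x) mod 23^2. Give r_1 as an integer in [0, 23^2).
r_1 = 146 (mod 529)

Hensel's recurrence: r_{i+1} = r_i − f(r_i)·(f′(r_i))^{-1} mod 23^{i+2}, with f′(x) = 2x. Iterate:
  r_0 = 8 (mod 23)
  r_1 = 146 (mod 529)
Final: r_1 = 146, and one checks f(r_1) ≡ 0 mod 23^2.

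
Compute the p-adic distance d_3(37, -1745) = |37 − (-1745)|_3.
d_3(37, -1745) = 1/81

Step 1 — x − y = 37 − (-1745) = 1782. Step 2 — v_3(1782) = 4 (factor: 1782 = (3^4 · 22); the sign does not affect v_p). Step 3 — |x − y|_3 = 3^{-4} = 1/81.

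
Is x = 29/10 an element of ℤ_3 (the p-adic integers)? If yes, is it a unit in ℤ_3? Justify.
x ∈ ℤ_3^× (unit); v_3(x) = 0

ℤ_3 = {x ∈ ℚ_3 : v_3(x) ≥ 0} and ℤ_3^× = {x ∈ ℤ_3 : v_3(x) = 0}. Here v_3(29/10) = v_3(num) − v_3(den) = 0; compare against these criteria.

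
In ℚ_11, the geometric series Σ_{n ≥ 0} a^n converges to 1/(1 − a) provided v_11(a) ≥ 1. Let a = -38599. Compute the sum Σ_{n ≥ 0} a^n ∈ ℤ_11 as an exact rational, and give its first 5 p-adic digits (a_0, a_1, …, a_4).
Σ a^n = 1/(1 − a) = 1/38600;  first 5 digits = (1, 0, 0, 4, 8)

v_11(a) = 3 ≥ 1, so the series converges in ℤ_11 to 1/(1 − a) = 1/(1 − (-38599)) = 1/38600. Expand this rational in ℤ_11: compute digits iteratively via d_i = x_i mod 11, x_{i+1} = (x_i − d_i)/11. The first 5 digits are (1, 0, 0, 4, 8).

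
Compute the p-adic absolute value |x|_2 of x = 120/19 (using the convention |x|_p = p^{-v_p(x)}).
|120/19|_2 = 1/8

Step 1 — compute v_2(x) by factoring powers of 2 out of the numerator and denominator: v_2(120/19) = 3. Step 2 — apply |x|_p = p^{-v_p(x)} = 2^{-3} = 1/8.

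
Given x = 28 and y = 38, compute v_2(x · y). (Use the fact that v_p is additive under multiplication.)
v_2(1064) = 3

v_p(x) = 2 (factor: 28 = 2^2 · 7); v_p(y) = 1 (factor: 38 = 2^1 · 19). Additivity: v_p(xy) = v_p(x) + v_p(y) = 2 + 1 = 3. (Direct check: xy = 1064 = 2^3 · (133).)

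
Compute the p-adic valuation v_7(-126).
v_7(-126) = 1

v_7(n) is the largest exponent k such that 7^k divides n. Factor out: -126 = -7^1 · 18. (Sign doesn't affect v_p.) So v_7(-126) = 1.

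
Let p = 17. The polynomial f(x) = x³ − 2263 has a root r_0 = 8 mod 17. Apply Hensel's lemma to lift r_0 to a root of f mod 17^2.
r_1 = 127 (mod 289)

Hensel: r_{i+1} = r_i − f(r_i)/f′(r_i) mod 17^{i+2}, where f′(x) = 3x². Iterate:
  r_0 = 8 (mod 17)
  r_1 = 127 (mod 289)
Final: r = 127 with f(r) ≡ 0 mod 17^2.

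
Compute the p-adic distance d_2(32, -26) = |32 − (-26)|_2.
d_2(32, -26) = 1/2

Step 1 — x − y = 32 − (-26) = 58. Step 2 — v_2(58) = 1 (factor: 58 = (2^1 · 29); the sign does not affect v_p). Step 3 — |x − y|_2 = 2^{-1} = 1/2.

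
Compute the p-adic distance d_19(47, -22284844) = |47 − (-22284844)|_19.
d_19(47, -22284844) = 1/2476099

Step 1 — x − y = 47 − (-22284844) = 22284891. Step 2 — v_19(22284891) = 5 (factor: 22284891 = (19^5 · 9); the sign does not affect v_p). Step 3 — |x − y|_19 = 19^{-5} = 1/2476099.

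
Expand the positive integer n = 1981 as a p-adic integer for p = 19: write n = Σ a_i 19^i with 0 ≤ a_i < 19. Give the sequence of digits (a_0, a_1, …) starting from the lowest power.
(a_0, a_1, …) = (5, 9, 5)

Repeated division by 19 gives the digits low-to-high: 1981 = 5 + 9·19^1 + 5·19^2. Digit sequence: (5, 9, 5).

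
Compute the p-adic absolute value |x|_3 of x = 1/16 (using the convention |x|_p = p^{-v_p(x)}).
|1/16|_3 = 1

Step 1 — compute v_3(x) by factoring powers of 3 out of the numerator and denominator: v_3(1/16) = 0. Step 2 — apply |x|_p = p^{-v_p(x)} = 3^{0} = 1.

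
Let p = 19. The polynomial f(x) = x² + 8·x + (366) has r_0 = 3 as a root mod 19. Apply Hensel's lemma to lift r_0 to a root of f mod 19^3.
r_2 = 6653 (mod 6859)

Hensel: r_{i+1} = r_i − f(r_i)·(f′(r_i))^{-1} mod 19^{i+2}, f′(x) = 2x + 8. Iterate:
  r_0 = 3 (mod 19)
  r_1 = 155 (mod 361)
  r_2 = 6653 (mod 6859)
Final: r = 6653 satisfies f(r) ≡ 0 mod 19^3.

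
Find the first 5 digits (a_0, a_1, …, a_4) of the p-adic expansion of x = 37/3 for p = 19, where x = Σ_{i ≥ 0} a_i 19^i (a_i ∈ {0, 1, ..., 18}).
(a_0, …, a_4) = (6, 13, 12, 12, 12)

v_19(37/3) = 0 (numerator and denominator both coprime to 19), so x ∈ ℤ_19^×. Compute digits iteratively via a_i = x_i mod 19, x_{i+1} = (x_i − a_i)/19, with x_0 = x:
  x_0 = 37/3;  a_0 = 6;  x_1 = (x_0 − 6)/19 = 1/3
  x_1 = 1/3;  a_1 = 13;  x_2 = (x_1 − 13)/19 = -2/3
  x_2 = -2/3;  a_2 = 12;  x_3 = (x_2 − 12)/19 = -2/3
  x_3 = -2/3;  a_3 = 12;  x_4 = (x_3 − 12)/19 = -2/3
  x_4 = -2/3;  a_4 = 12;  x_5 = (x_4 − 12)/19 = -2/3
Digits: (6, 13, 12, 12, 12).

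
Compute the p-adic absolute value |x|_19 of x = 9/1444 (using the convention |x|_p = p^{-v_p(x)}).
|9/1444|_19 = 361

Step 1 — compute v_19(x) by factoring powers of 19 out of the numerator and denominator: v_19(9/1444) = -2. Step 2 — apply |x|_p = p^{-v_p(x)} = 19^{2} = 361.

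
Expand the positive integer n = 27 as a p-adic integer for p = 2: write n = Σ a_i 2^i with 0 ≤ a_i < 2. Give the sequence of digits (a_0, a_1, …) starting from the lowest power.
(a_0, a_1, …) = (1, 1, 0, 1, 1)

Repeated division by 2 gives the digits low-to-high: 27 = 1 + 1·2^1 + 1·2^3 + 1·2^4. Digit sequence: (1, 1, 0, 1, 1).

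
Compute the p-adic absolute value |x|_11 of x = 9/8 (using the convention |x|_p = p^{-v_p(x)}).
|9/8|_11 = 1

Step 1 — compute v_11(x) by factoring powers of 11 out of the numerator and denominator: v_11(9/8) = 0. Step 2 — apply |x|_p = p^{-v_p(x)} = 11^{0} = 1.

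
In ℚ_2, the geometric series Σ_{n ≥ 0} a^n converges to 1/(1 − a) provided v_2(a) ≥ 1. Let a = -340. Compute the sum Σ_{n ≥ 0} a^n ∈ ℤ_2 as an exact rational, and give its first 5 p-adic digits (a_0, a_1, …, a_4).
Σ a^n = 1/(1 − a) = 1/341;  first 5 digits = (1, 0, 1, 1, 1)

v_2(a) = 2 ≥ 1, so the series converges in ℤ_2 to 1/(1 − a) = 1/(1 − (-340)) = 1/341. Expand this rational in ℤ_2: compute digits iteratively via d_i = x_i mod 2, x_{i+1} = (x_i − d_i)/2. The first 5 digits are (1, 0, 1, 1, 1).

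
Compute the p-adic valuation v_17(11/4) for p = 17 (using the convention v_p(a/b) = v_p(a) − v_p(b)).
v_17(11/4) = 0

Factor powers of 17 from the numerator and denominator of the reduced fraction: 11 = 17^0 · 11 and 4 = 17^0 · 4. Apply v_p(a/b) = v_p(a) − v_p(b): v_17(11/4) = 0 − 0 = 0.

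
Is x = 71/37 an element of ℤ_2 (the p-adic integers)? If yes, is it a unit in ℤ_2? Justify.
x ∈ ℤ_2^× (unit); v_2(x) = 0

ℤ_2 = {x ∈ ℚ_2 : v_2(x) ≥ 0} and ℤ_2^× = {x ∈ ℤ_2 : v_2(x) = 0}. Here v_2(71/37) = v_2(num) − v_2(den) = 0; compare against these criteria.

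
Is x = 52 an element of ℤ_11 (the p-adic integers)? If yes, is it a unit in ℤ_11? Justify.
x ∈ ℤ_11^× (unit); v_11(x) = 0

ℤ_11 = {x ∈ ℚ_11 : v_11(x) ≥ 0} and ℤ_11^× = {x ∈ ℤ_11 : v_11(x) = 0}. Here v_11(52) = v_11(num) − v_11(den) = 0; compare against these criteria.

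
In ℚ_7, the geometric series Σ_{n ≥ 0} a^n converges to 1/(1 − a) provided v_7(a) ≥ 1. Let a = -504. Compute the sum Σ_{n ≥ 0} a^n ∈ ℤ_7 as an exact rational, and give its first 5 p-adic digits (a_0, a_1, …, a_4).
Σ a^n = 1/(1 − a) = 1/505;  first 5 digits = (1, 5, 0, 3, 0)

v_7(a) = 1 ≥ 1, so the series converges in ℤ_7 to 1/(1 − a) = 1/(1 − (-504)) = 1/505. Expand this rational in ℤ_7: compute digits iteratively via d_i = x_i mod 7, x_{i+1} = (x_i − d_i)/7. The first 5 digits are (1, 5, 0, 3, 0).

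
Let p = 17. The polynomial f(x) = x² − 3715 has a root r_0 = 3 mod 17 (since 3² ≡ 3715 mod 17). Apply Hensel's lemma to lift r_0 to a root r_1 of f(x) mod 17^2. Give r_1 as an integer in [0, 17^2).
r_1 = 139 (mod 289)

Hensel's recurrence: r_{i+1} = r_i − f(r_i)·(f′(r_i))^{-1} mod 17^{i+2}, with f′(x) = 2x. Iterate:
  r_0 = 3 (mod 17)
  r_1 = 139 (mod 289)
Final: r_1 = 139, and one checks f(r_1) ≡ 0 mod 17^2.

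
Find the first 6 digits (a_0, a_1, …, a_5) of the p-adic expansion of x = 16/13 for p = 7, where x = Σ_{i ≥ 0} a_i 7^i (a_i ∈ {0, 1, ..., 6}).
(a_0, …, a_5) = (5, 0, 1, 2, 4, 1)

v_7(16/13) = 0 (numerator and denominator both coprime to 7), so x ∈ ℤ_7^×. Compute digits iteratively via a_i = x_i mod 7, x_{i+1} = (x_i − a_i)/7, with x_0 = x:
  x_0 = 16/13;  a_0 = 5;  x_1 = (x_0 − 5)/7 = -7/13
  x_1 = -7/13;  a_1 = 0;  x_2 = (x_1 − 0)/7 = -1/13
  x_2 = -1/13;  a_2 = 1;  x_3 = (x_2 − 1)/7 = -2/13
  x_3 = -2/13;  a_3 = 2;  x_4 = (x_3 − 2)/7 = -4/13
  x_4 = -4/13;  a_4 = 4;  x_5 = (x_4 − 4)/7 = -8/13
  x_5 = -8/13;  a_5 = 1;  x_6 = (x_5 − 1)/7 = -3/13
Digits: (5, 0, 1, 2, 4, 1).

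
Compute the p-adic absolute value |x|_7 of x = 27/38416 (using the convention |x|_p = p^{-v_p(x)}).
|27/38416|_7 = 2401

Step 1 — compute v_7(x) by factoring powers of 7 out of the numerator and denominator: v_7(27/38416) = -4. Step 2 — apply |x|_p = p^{-v_p(x)} = 7^{4} = 2401.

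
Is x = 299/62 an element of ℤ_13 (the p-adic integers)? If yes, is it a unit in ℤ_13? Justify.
x ∈ ℤ_13 but not a unit; v_13(x) = 1 > 0

ℤ_13 = {x ∈ ℚ_13 : v_13(x) ≥ 0} and ℤ_13^× = {x ∈ ℤ_13 : v_13(x) = 0}. Here v_13(299/62) = v_13(num) − v_13(den) = 1; compare against these criteria.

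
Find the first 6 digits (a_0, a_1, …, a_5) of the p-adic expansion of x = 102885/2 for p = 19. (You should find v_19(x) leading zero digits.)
(a_0, …, a_5) = (0, 0, 0, 17, 9, 9)

v_19(102885/2) = 3, so a_0 = ... = a_2 = 0. Factor out: x = 19^3 · u with u = 15/2 a unit in ℤ_19. Expand u iteratively via a_{v+i} = u_i mod 19, u_{i+1} = (u_i − a_{v+i})/19:
  u_0 = 15/2;  a_3 = 17;  u_1 = (u_0 − 17)/19 = -1/2
  u_1 = -1/2;  a_4 = 9;  u_2 = (u_1 − 9)/19 = -1/2
  u_2 = -1/2;  a_5 = 9;  u_3 = (u_2 − 9)/19 = -1/2
Digits: (0, 0, 0, 17, 9, 9).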